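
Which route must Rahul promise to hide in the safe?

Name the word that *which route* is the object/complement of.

Underlying clause: Rahul must promise to hide which route in the safe.
The filler 'which route' is interpreted as the direct object of 'hide'. Fronting leaves a gap immediately after 'hide':
Which route must Rahul promise to hide ___ in the safe?

hide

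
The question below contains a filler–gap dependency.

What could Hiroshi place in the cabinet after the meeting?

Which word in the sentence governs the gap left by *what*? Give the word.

place

In situ: Hiroshi could place what in the cabinet after the meeting.
'what' is the direct object of 'place'. It moves to the left edge, and the trace sits right after 'place':
What could Hiroshi place ___ in the cabinet after the meeting?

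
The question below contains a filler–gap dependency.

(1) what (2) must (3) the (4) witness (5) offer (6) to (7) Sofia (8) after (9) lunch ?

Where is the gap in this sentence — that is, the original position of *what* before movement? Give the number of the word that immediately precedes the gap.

Before movement: The witness must offer what to Sofia after lunch.
'what' is the direct object of 'offer'. Fronting leaves a gap immediately after 'offer':
What must the witness offer ___ to Sofia after lunch?
'offer' is word 5.

5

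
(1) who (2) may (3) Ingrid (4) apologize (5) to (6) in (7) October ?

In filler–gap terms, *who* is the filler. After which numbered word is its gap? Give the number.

Pre-movement form: Ingrid may apologize to who in October.
The filler 'who' is interpreted as the object of the preposition 'to'. Wh-movement fronts it, leaving a gap right after 'to':
Who may Ingrid apologize to ___ in October?
'to' is word 5.

5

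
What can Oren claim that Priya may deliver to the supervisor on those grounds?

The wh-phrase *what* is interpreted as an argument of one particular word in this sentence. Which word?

In situ: Oren can claim that Priya may deliver what to the supervisor on those grounds.
'what' is the direct object of 'deliver'. Wh-movement fronts it, leaving a gap right after 'deliver':
What can Oren claim that Priya may deliver ___ to the supervisor on those grounds?

deliver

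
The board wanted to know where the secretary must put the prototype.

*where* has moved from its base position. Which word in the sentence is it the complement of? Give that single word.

put

In situ: The secretary must put the prototype where.
'where' is the locative complement of 'put'. Fronting leaves a gap immediately after 'prototype':
The board wanted to know where the secretary must put the prototype ___.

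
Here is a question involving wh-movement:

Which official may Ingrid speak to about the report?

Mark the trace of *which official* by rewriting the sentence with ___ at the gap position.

Which official may Ingrid speak to ___ about the report?

In situ: Ingrid may speak to which official about the report.
'which official' is the object of the preposition 'to'. The gap is right after 'to'.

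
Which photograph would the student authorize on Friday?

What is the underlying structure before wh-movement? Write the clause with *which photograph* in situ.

'which photograph' is the direct object of 'authorize'. Fronting leaves a gap immediately after 'authorize':
Which photograph would the student authorize ___ on Friday?

The student would authorize which photograph on Friday.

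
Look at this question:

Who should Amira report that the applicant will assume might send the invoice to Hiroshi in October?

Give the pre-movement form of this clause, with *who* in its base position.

Amira should report that the applicant will assume who might send the invoice to Hiroshi in October.

'who' is the subject of the clause embedded under 'assume'. It moves to the left edge, and the trace sits right after 'assume':
Who should Amira report that the applicant will assume ___ might send the invoice to Hiroshi in October?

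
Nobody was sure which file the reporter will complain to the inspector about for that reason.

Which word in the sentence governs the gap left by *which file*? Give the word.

Underlying clause: The reporter will complain to the inspector about which file for that reason.
The filler 'which file' is interpreted as the object of the preposition 'about'. Wh-movement fronts it, leaving a gap right after 'about':
Nobody was sure which file the reporter will complain to the inspector about ___ for that reason.

about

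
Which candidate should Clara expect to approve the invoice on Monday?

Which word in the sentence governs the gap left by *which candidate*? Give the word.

Before movement: Clara should expect which candidate to approve the invoice on Monday.
The filler 'which candidate' is interpreted as the direct object of 'expect'. Fronting leaves a gap immediately after 'expect':
Which candidate should Clara expect ___ to approve the invoice on Monday?

expect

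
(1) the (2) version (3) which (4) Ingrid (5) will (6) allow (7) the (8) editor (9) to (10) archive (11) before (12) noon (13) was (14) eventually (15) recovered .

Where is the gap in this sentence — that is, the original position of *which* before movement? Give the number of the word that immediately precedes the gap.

The filler 'which' is interpreted as the direct object of 'archive'. It moves to the left edge, and the trace sits right after 'archive':
The version which Ingrid will allow the editor to archive ___ before noon was eventually recovered.
'archive' is word 10.

10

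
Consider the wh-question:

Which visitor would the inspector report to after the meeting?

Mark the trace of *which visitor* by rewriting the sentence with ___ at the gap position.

Underlying clause: The inspector would report to which visitor after the meeting.
The filler 'which visitor' is interpreted as the object of the preposition 'to'. The gap is right after 'to'.

Which visitor would the inspector report to ___ after the meeting?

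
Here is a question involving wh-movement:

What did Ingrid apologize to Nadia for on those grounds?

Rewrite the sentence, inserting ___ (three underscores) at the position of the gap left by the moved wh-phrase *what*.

Underlying clause: Ingrid did apologize to Nadia for what on those grounds.
'what' functions as the object of the preposition 'for'. The gap is right after 'for'.

What did Ingrid apologize to Nadia for ___ on those grounds?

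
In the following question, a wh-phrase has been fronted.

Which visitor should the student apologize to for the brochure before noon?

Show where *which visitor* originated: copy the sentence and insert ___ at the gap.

Underlying clause: The student should apologize to which visitor for the brochure before noon.
The filler 'which visitor' is interpreted as the object of the preposition 'to'. The gap is right after 'to'.

Which visitor should the student apologize to ___ for the brochure before noon?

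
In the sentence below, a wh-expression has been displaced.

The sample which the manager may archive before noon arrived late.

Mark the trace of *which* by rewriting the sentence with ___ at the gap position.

The sample which the manager may archive ___ before noon arrived late.

'which' is the direct object of 'archive'. The gap is right after 'archive'.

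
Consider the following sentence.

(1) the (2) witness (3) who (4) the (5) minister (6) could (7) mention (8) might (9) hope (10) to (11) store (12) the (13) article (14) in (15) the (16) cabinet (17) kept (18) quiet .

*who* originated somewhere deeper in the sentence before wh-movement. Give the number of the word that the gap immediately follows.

'who' is the subject of the clause embedded under 'mention'. It moves to the left edge, and the trace sits right after 'mention':
The witness who the minister could mention ___ might hope to store the article in the cabinet kept quiet.
'mention' is word 7.

7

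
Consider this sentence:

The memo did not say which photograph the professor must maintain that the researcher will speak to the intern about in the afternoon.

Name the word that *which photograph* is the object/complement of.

about

In situ: The professor must maintain that the researcher will speak to the intern about which photograph in the afternoon.
The filler 'which photograph' is interpreted as the object of the preposition 'about'. It moves to the left edge, and the trace sits right after 'about':
The memo did not say which photograph the professor must maintain that the researcher will speak to the intern about ___ in the afternoon.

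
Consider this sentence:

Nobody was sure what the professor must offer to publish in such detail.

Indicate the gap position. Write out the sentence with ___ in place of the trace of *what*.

In situ: The professor must offer to publish what in such detail.
The filler 'what' is interpreted as the direct object of 'publish'. The gap is right after 'publish'.

Nobody was sure what the professor must offer to publish ___ in such detail.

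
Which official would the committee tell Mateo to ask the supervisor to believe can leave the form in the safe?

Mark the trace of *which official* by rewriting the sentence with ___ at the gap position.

Underlying clause: The committee would tell Mateo to ask the supervisor to believe which official can leave the form in the safe.
'which official' functions as the subject of the clause embedded under 'believe'. The gap is right after 'believe'.

Which official would the committee tell Mateo to ask the supervisor to believe ___ can leave the form in the safe?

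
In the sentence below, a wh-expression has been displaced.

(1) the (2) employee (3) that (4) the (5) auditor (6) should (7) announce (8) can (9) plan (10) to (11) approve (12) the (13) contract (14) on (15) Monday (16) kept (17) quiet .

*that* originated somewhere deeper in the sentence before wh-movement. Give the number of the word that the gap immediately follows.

7

'that' functions as the subject of the clause embedded under 'announce'. Wh-movement fronts it, leaving a gap right after 'announce':
The employee that the auditor should announce ___ can plan to approve the contract on Monday kept quiet.
'announce' is word 7.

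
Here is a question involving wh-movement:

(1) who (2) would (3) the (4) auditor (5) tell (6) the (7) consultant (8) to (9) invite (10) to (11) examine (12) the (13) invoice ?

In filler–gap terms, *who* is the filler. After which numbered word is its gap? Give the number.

9

In situ: The auditor would tell the consultant to invite who to examine the invoice.
'who' functions as the direct object of 'invite'. It moves to the left edge, and the trace sits right after 'invite':
Who would the auditor tell the consultant to invite ___ to examine the invoice?
'invite' is word 9.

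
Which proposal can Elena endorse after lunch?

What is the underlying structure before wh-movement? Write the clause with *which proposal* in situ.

Elena can endorse which proposal after lunch.

'which proposal' functions as the direct object of 'endorse'. Fronting leaves a gap immediately after 'endorse':
Which proposal can Elena endorse ___ after lunch?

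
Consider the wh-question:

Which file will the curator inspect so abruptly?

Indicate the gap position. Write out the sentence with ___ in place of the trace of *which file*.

Which file will the curator inspect ___ so abruptly?

Before movement: The curator will inspect which file so abruptly.
'which file' is the direct object of 'inspect'. The gap is right after 'inspect'.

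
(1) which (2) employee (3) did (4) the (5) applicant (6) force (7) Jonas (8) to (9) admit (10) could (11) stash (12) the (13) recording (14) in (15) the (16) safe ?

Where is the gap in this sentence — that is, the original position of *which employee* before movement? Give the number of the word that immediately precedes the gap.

9

Pre-movement form: The applicant did force Jonas to admit which employee could stash the recording in the safe.
The filler 'which employee' is interpreted as the subject of the clause embedded under 'admit'. It moves to the left edge, and the trace sits right after 'admit':
Which employee did the applicant force Jonas to admit ___ could stash the recording in the safe?
'admit' is word 9.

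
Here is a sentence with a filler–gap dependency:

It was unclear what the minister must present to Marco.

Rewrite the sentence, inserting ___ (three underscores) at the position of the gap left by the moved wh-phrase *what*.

It was unclear what the minister must present ___ to Marco.

In situ: The minister must present what to Marco.
'what' functions as the direct object of 'present'. The gap is right after 'present'.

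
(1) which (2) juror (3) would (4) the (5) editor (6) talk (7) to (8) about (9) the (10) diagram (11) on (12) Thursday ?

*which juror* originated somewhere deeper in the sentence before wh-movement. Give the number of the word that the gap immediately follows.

7

In situ: The editor would talk to which juror about the diagram on Thursday.
'which juror' is the object of the preposition 'to'. Wh-movement fronts it, leaving a gap right after 'to':
Which juror would the editor talk to ___ about the diagram on Thursday?
'to' is word 7.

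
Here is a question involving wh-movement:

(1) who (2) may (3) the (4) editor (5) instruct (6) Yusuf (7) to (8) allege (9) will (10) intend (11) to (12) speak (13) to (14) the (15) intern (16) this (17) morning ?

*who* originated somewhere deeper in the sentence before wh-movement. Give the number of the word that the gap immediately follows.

8

In situ: The editor may instruct Yusuf to allege who will intend to speak to the intern this morning.
'who' is the subject of the clause embedded under 'allege'. It moves to the left edge, and the trace sits right after 'allege':
Who may the editor instruct Yusuf to allege ___ will intend to speak to the intern this morning?
'allege' is word 8.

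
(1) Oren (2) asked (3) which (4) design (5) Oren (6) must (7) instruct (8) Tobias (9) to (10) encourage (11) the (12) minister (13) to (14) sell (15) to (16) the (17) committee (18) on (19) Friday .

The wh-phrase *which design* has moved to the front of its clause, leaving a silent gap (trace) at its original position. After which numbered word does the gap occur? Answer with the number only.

14

Before movement: Oren must instruct Tobias to encourage the minister to sell which design to the committee on Friday.
The filler 'which design' is interpreted as the direct object of 'sell'. Wh-movement fronts it, leaving a gap right after 'sell':
Oren asked which design Oren must instruct Tobias to encourage the minister to sell ___ to the committee on Friday.
'sell' is word 14.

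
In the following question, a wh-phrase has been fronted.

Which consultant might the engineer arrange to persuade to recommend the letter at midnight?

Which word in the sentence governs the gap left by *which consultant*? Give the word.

persuade

Underlying clause: The engineer might arrange to persuade which consultant to recommend the letter at midnight.
'which consultant' is the direct object of 'persuade'. Fronting leaves a gap immediately after 'persuade':
Which consultant might the engineer arrange to persuade ___ to recommend the letter at midnight?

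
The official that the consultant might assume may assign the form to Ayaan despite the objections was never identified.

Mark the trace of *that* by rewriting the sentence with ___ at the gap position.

The official that the consultant might assume ___ may assign the form to Ayaan despite the objections was never identified.

The filler 'that' is interpreted as the subject of the clause embedded under 'assume'. The gap is right after 'assume'.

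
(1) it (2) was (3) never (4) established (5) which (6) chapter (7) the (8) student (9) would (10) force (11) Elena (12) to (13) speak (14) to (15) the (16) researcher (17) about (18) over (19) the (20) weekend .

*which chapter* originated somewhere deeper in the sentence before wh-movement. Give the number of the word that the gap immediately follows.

Before movement: The student would force Elena to speak to the researcher about which chapter over the weekend.
The filler 'which chapter' is interpreted as the object of the preposition 'about'. Wh-movement fronts it, leaving a gap right after 'about':
It was never established which chapter the student would force Elena to speak to the researcher about ___ over the weekend.
'about' is word 17.

17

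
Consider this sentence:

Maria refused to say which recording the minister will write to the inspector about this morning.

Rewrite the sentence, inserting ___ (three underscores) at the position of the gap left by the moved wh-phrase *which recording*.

Maria refused to say which recording the minister will write to the inspector about ___ this morning.

Underlying clause: The minister will write to the inspector about which recording this morning.
'which recording' functions as the object of the preposition 'about'. The gap is right after 'about'.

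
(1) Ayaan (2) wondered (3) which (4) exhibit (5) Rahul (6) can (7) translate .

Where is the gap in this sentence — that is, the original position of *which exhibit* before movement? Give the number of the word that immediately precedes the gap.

7

Before movement: Rahul can translate which exhibit.
'which exhibit' is the direct object of 'translate'. It moves to the left edge, and the trace sits right after 'translate':
Ayaan wondered which exhibit Rahul can translate ___.
'translate' is word 7.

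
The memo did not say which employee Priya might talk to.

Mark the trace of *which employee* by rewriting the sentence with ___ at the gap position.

The memo did not say which employee Priya might talk to ___.

Underlying clause: Priya might talk to which employee.
The filler 'which employee' is interpreted as the object of the preposition 'to'. The gap is right after 'to'.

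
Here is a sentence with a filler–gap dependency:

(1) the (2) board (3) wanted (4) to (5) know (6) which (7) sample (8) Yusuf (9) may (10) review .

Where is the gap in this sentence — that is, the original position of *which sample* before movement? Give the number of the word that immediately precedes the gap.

In situ: Yusuf may review which sample.
The filler 'which sample' is interpreted as the direct object of 'review'. Wh-movement fronts it, leaving a gap right after 'review':
The board wanted to know which sample Yusuf may review ___.
'review' is word 10.

10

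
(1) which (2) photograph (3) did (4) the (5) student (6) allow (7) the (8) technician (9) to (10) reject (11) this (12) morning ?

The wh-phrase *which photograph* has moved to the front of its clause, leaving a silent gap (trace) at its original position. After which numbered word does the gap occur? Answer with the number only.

10

Underlying clause: The student did allow the technician to reject which photograph this morning.
'which photograph' functions as the direct object of 'reject'. Wh-movement fronts it, leaving a gap right after 'reject':
Which photograph did the student allow the technician to reject ___ this morning?
'reject' is word 10.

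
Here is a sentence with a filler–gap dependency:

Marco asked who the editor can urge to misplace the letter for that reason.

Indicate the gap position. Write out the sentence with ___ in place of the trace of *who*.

In situ: The editor can urge who to misplace the letter for that reason.
'who' functions as the direct object of 'urge'. The gap is right after 'urge'.

Marco asked who the editor can urge ___ to misplace the letter for that reason.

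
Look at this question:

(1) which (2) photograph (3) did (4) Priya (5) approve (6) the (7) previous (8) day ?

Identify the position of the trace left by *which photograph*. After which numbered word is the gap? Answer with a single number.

Before movement: Priya did approve which photograph the previous day.
'which photograph' functions as the direct object of 'approve'. It moves to the left edge, and the trace sits right after 'approve':
Which photograph did Priya approve ___ the previous day?
'approve' is word 5.

5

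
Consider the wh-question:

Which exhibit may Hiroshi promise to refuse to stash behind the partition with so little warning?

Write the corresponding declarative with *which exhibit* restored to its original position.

Hiroshi may promise to refuse to stash which exhibit behind the partition with so little warning.

'which exhibit' is the direct object of 'stash'. Wh-movement fronts it, leaving a gap right after 'stash':
Which exhibit may Hiroshi promise to refuse to stash ___ behind the partition with so little warning?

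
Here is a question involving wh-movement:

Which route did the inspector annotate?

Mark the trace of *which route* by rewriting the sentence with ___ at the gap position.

Which route did the inspector annotate ___?

In situ: The inspector did annotate which route.
'which route' is the direct object of 'annotate'. The gap is right after 'annotate'.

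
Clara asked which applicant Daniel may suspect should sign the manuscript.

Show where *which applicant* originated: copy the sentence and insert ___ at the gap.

In situ: Daniel may suspect which applicant should sign the manuscript.
'which applicant' is the subject of the clause embedded under 'suspect'. The gap is right after 'suspect'.

Clara asked which applicant Daniel may suspect ___ should sign the manuscript.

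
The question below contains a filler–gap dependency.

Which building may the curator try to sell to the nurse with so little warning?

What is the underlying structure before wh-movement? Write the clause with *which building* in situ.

The curator may try to sell which building to the nurse with so little warning.

'which building' is the direct object of 'sell'. Wh-movement fronts it, leaving a gap right after 'sell':
Which building may the curator try to sell ___ to the nurse with so little warning?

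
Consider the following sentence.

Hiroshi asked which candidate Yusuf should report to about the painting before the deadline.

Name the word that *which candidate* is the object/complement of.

to

Pre-movement form: Yusuf should report to which candidate about the painting before the deadline.
'which candidate' is the object of the preposition 'to'. Fronting leaves a gap immediately after 'to':
Hiroshi asked which candidate Yusuf should report to ___ about the painting before the deadline.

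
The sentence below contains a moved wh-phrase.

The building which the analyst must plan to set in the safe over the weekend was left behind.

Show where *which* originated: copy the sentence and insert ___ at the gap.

The building which the analyst must plan to set ___ in the safe over the weekend was left behind.

The filler 'which' is interpreted as the direct object of 'set'. The gap is right after 'set'.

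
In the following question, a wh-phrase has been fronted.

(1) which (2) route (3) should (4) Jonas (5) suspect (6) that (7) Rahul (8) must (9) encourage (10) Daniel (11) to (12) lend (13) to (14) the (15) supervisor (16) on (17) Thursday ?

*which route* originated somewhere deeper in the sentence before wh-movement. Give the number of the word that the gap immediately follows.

Underlying clause: Jonas should suspect that Rahul must encourage Daniel to lend which route to the supervisor on Thursday.
'which route' functions as the direct object of 'lend'. It moves to the left edge, and the trace sits right after 'lend':
Which route should Jonas suspect that Rahul must encourage Daniel to lend ___ to the supervisor on Thursday?
'lend' is word 12.

12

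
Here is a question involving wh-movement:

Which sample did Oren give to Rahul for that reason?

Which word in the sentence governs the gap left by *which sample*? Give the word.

Underlying clause: Oren did give which sample to Rahul for that reason.
The filler 'which sample' is interpreted as the direct object of 'give'. Wh-movement fronts it, leaving a gap right after 'give':
Which sample did Oren give ___ to Rahul for that reason?

give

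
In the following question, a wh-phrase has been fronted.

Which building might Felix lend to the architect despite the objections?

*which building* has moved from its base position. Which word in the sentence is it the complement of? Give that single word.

lend

Before movement: Felix might lend which building to the architect despite the objections.
'which building' is the direct object of 'lend'. It moves to the left edge, and the trace sits right after 'lend':
Which building might Felix lend ___ to the architect despite the objections?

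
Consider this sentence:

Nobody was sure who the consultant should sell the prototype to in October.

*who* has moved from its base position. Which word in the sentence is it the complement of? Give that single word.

In situ: The consultant should sell the prototype to who in October.
'who' is the object of the preposition 'to' (recipient of 'sell'). It moves to the left edge, and the trace sits right after 'to':
Nobody was sure who the consultant should sell the prototype to ___ in October.

to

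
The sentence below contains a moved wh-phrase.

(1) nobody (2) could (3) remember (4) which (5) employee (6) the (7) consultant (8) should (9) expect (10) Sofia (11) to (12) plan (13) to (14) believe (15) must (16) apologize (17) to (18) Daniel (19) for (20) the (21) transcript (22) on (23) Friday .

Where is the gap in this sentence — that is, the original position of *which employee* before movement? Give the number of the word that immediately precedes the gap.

14

Pre-movement form: The consultant should expect Sofia to plan to believe which employee must apologize to Daniel for the transcript on Friday.
'which employee' is the subject of the clause embedded under 'believe'. It moves to the left edge, and the trace sits right after 'believe':
Nobody could remember which employee the consultant should expect Sofia to plan to believe ___ must apologize to Daniel for the transcript on Friday.
'believe' is word 14.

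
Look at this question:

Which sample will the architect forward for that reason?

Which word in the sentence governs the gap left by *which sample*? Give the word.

Underlying clause: The architect will forward which sample for that reason.
The filler 'which sample' is interpreted as the direct object of 'forward'. Wh-movement fronts it, leaving a gap right after 'forward':
Which sample will the architect forward ___ for that reason?

forward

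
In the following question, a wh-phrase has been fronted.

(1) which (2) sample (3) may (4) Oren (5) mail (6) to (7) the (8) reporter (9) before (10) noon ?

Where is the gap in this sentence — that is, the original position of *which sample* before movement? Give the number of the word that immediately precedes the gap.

5

Underlying clause: Oren may mail which sample to the reporter before noon.
'which sample' is the direct object of 'mail'. It moves to the left edge, and the trace sits right after 'mail':
Which sample may Oren mail ___ to the reporter before noon?
'mail' is word 5.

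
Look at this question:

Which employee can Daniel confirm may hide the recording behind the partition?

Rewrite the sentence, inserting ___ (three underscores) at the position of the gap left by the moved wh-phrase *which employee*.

In situ: Daniel can confirm which employee may hide the recording behind the partition.
The filler 'which employee' is interpreted as the subject of the clause embedded under 'confirm'. The gap is right after 'confirm'.

Which employee can Daniel confirm ___ may hide the recording behind the partition?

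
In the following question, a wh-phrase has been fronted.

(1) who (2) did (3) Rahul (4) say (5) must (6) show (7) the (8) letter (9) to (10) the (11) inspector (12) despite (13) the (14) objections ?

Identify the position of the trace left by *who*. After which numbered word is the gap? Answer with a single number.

Underlying clause: Rahul did say who must show the letter to the inspector despite the objections.
The filler 'who' is interpreted as the subject of the clause embedded under 'say'. Fronting leaves a gap immediately after 'say':
Who did Rahul say ___ must show the letter to the inspector despite the objections?
'say' is word 4.

4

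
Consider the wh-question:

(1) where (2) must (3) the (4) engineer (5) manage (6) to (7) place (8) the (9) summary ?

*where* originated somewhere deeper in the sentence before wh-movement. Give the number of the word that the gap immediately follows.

Pre-movement form: The engineer must manage to place the summary where.
The filler 'where' is interpreted as the locative complement of 'place'. Fronting leaves a gap immediately after 'summary':
Where must the engineer manage to place the summary ___?
'summary' is word 9.

9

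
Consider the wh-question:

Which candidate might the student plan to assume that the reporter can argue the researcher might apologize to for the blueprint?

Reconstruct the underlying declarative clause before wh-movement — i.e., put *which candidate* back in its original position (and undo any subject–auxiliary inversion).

The filler 'which candidate' is interpreted as the object of the preposition 'to'. Wh-movement fronts it, leaving a gap right after 'to':
Which candidate might the student plan to assume that the reporter can argue the researcher might apologize to ___ for the blueprint?

The student might plan to assume that the reporter can argue the researcher might apologize to which candidate for the blueprint.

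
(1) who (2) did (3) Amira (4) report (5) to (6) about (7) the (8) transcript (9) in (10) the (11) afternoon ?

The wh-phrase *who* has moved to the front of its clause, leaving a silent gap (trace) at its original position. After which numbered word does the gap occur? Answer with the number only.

5

In situ: Amira did report to who about the transcript in the afternoon.
'who' functions as the object of the preposition 'to'. Fronting leaves a gap immediately after 'to':
Who did Amira report to ___ about the transcript in the afternoon?
'to' is word 5.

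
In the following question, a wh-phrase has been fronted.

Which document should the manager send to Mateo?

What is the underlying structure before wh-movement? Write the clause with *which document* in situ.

'which document' functions as the direct object of 'send'. Wh-movement fronts it, leaving a gap right after 'send':
Which document should the manager send ___ to Mateo?

The manager should send which document to Mateo.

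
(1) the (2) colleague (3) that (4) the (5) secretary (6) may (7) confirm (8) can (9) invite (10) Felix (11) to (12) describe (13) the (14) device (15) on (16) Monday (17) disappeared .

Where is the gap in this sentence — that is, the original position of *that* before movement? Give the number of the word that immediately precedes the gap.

'that' is the subject of the clause embedded under 'confirm'. It moves to the left edge, and the trace sits right after 'confirm':
The colleague that the secretary may confirm ___ can invite Felix to describe the device on Monday disappeared.
'confirm' is word 7.

7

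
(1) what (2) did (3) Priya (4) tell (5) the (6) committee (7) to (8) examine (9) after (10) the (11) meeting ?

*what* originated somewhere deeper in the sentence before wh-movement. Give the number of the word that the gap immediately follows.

Before movement: Priya did tell the committee to examine what after the meeting.
The filler 'what' is interpreted as the direct object of 'examine'. It moves to the left edge, and the trace sits right after 'examine':
What did Priya tell the committee to examine ___ after the meeting?
'examine' is word 8.

8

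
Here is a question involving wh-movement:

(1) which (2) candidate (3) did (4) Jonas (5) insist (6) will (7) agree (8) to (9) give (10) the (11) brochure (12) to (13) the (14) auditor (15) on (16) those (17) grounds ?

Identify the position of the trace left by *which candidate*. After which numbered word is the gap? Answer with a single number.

5

In situ: Jonas did insist which candidate will agree to give the brochure to the auditor on those grounds.
'which candidate' functions as the subject of the clause embedded under 'insist'. Fronting leaves a gap immediately after 'insist':
Which candidate did Jonas insist ___ will agree to give the brochure to the auditor on those grounds?
'insist' is word 5.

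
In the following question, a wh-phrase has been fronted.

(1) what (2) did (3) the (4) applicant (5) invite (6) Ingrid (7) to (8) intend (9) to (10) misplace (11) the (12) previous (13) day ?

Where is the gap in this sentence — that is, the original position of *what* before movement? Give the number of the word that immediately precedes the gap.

Pre-movement form: The applicant did invite Ingrid to intend to misplace what the previous day.
'what' is the direct object of 'misplace'. Wh-movement fronts it, leaving a gap right after 'misplace':
What did the applicant invite Ingrid to intend to misplace ___ the previous day?
'misplace' is word 10.

10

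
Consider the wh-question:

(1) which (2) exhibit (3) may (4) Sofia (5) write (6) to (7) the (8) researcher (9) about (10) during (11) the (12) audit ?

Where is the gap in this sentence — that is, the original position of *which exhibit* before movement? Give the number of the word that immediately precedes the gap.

9

In situ: Sofia may write to the researcher about which exhibit during the audit.
'which exhibit' is the object of the preposition 'about'. Wh-movement fronts it, leaving a gap right after 'about':
Which exhibit may Sofia write to the researcher about ___ during the audit?
'about' is word 9.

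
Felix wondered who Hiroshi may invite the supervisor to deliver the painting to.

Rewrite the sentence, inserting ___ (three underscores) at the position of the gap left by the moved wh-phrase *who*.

Felix wondered who Hiroshi may invite the supervisor to deliver the painting to ___.

In situ: Hiroshi may invite the supervisor to deliver the painting to who.
'who' functions as the object of the preposition 'to' (recipient of 'deliver'). The gap is right after 'to'.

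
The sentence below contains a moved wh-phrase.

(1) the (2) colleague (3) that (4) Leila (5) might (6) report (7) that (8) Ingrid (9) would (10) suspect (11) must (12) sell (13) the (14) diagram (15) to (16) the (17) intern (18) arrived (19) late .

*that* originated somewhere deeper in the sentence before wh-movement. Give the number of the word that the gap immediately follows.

The filler 'that' is interpreted as the subject of the clause embedded under 'suspect'. Wh-movement fronts it, leaving a gap right after 'suspect':
The colleague that Leila might report that Ingrid would suspect ___ must sell the diagram to the intern arrived late.
'suspect' is word 10.

10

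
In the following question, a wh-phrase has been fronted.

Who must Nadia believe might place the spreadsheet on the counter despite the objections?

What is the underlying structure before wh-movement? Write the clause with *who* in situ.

'who' functions as the subject of the clause embedded under 'believe'. It moves to the left edge, and the trace sits right after 'believe':
Who must Nadia believe ___ might place the spreadsheet on the counter despite the objections?

Nadia must believe who might place the spreadsheet on the counter despite the objections.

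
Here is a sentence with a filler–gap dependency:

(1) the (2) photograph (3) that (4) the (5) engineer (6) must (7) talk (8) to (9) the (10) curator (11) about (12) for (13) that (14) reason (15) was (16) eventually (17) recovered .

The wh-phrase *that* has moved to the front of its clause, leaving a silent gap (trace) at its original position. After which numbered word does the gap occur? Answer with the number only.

11

'that' is the object of the preposition 'about'. Fronting leaves a gap immediately after 'about':
The photograph that the engineer must talk to the curator about ___ for that reason was eventually recovered.
'about' is word 11.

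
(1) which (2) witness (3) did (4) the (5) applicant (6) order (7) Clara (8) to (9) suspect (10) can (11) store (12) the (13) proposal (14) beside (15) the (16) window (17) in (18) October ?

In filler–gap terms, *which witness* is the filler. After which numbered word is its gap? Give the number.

Before movement: The applicant did order Clara to suspect which witness can store the proposal beside the window in October.
'which witness' is the subject of the clause embedded under 'suspect'. Fronting leaves a gap immediately after 'suspect':
Which witness did the applicant order Clara to suspect ___ can store the proposal beside the window in October?
'suspect' is word 9.

9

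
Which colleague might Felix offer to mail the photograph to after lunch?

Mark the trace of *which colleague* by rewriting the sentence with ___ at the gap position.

Which colleague might Felix offer to mail the photograph to ___ after lunch?

Before movement: Felix might offer to mail the photograph to which colleague after lunch.
'which colleague' is the object of the preposition 'to' (recipient of 'mail'). The gap is right after 'to'.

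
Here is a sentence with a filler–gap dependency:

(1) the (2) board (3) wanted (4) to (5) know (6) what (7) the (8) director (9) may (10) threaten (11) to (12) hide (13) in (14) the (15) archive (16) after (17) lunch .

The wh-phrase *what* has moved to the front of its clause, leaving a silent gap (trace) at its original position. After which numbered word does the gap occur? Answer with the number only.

12

Underlying clause: The director may threaten to hide what in the archive after lunch.
The filler 'what' is interpreted as the direct object of 'hide'. It moves to the left edge, and the trace sits right after 'hide':
The board wanted to know what the director may threaten to hide ___ in the archive after lunch.
'hide' is word 12.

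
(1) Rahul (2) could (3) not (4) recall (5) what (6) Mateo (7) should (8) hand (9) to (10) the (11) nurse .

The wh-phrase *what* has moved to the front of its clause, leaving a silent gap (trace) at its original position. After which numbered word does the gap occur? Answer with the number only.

In situ: Mateo should hand what to the nurse.
'what' is the direct object of 'hand'. Fronting leaves a gap immediately after 'hand':
Rahul could not recall what Mateo should hand ___ to the nurse.
'hand' is word 8.

8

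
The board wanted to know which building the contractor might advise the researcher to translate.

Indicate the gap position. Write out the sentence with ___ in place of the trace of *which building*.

Underlying clause: The contractor might advise the researcher to translate which building.
'which building' is the direct object of 'translate'. The gap is right after 'translate'.

The board wanted to know which building the contractor might advise the researcher to translate ___.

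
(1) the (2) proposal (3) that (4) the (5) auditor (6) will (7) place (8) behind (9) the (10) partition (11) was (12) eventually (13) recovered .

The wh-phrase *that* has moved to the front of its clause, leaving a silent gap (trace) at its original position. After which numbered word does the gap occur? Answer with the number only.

7

'that' functions as the direct object of 'place'. It moves to the left edge, and the trace sits right after 'place':
The proposal that the auditor will place ___ behind the partition was eventually recovered.
'place' is word 7.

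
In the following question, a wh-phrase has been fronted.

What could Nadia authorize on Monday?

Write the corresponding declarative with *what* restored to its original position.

'what' functions as the direct object of 'authorize'. It moves to the left edge, and the trace sits right after 'authorize':
What could Nadia authorize ___ on Monday?

Nadia could authorize what on Monday.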